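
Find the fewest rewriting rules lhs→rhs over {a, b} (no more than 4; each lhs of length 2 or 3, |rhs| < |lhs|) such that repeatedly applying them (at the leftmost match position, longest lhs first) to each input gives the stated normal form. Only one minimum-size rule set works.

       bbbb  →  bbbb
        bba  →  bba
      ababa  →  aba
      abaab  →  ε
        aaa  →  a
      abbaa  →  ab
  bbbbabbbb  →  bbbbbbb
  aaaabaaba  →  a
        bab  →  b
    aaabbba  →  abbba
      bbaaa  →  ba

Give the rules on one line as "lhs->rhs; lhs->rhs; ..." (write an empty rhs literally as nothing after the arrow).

aa->; aab->aa; baa->ab; bab->b

  | bbbb
  | bba
  | ababa => aba
  | abaab => aabb => aab => aa => ε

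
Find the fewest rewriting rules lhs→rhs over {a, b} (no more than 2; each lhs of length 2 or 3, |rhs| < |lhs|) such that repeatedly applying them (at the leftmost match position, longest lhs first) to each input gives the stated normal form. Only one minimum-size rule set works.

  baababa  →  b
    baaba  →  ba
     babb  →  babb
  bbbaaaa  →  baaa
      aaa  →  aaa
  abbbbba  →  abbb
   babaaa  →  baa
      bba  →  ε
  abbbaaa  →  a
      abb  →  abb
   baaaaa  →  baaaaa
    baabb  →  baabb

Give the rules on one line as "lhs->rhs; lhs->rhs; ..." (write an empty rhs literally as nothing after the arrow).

aba->; bba->

  | baababa => baba => b
  | baaba => ba
  | babb
  | bbbaaaa => baaa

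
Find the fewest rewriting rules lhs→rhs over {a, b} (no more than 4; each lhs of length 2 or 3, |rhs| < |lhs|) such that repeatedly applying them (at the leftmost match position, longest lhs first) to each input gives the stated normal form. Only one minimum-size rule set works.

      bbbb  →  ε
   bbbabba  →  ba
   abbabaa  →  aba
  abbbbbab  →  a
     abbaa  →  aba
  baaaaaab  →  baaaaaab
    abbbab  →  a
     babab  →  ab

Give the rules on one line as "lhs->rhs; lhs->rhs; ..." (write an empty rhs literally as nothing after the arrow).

  | bbbb => bb => ε
  | bbbabba => babba => ba
  | abbabaa => abbaa => aba
  | abbbbbab => abbbab => abab => a

bab->; bb->; bba->b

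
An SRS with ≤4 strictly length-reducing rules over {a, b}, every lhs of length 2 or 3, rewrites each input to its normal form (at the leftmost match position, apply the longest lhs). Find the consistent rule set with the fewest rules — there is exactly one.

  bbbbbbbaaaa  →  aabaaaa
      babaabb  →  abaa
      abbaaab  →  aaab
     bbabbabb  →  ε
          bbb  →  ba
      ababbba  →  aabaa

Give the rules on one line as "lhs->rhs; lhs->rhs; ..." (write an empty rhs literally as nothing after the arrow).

bab->ab; bb->; bba->; bbb->ba

  | bbbbbbbaaaa => babbbbaaaa => abbbbaaaa => ababaaaa => aabaaaa
  | babaabb => abaabb => abaa
  | abbaaab => aaab
  | bbabbabb => bbabb => bb => ε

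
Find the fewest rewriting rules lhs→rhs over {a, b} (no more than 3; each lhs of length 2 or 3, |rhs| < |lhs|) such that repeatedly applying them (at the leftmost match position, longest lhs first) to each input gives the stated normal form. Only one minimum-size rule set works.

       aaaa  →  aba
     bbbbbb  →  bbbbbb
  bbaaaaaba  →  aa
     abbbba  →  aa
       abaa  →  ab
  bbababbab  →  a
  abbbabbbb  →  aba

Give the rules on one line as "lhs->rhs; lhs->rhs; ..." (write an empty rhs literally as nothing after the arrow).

  | aaaa => aba
  | bbbbbb
  | bbaaaaaba => baaaaaba => aaaaaba => abaaba => aaaba => abba => aa
  | abbbba => abba => aa

aaa->ab; abb->a; baa->aa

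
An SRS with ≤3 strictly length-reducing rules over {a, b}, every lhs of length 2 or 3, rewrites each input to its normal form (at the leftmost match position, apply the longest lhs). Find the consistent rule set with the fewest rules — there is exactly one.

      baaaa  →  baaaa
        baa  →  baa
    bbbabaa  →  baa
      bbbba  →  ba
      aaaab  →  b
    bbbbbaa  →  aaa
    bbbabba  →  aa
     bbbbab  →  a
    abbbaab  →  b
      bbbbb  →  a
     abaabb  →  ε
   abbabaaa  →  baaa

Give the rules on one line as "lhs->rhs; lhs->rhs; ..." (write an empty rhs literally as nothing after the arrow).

ab->b; bb->a; bbb->

  | baaaa
  | baa
  | bbbabaa => abaa => baa
  | bbbba => ba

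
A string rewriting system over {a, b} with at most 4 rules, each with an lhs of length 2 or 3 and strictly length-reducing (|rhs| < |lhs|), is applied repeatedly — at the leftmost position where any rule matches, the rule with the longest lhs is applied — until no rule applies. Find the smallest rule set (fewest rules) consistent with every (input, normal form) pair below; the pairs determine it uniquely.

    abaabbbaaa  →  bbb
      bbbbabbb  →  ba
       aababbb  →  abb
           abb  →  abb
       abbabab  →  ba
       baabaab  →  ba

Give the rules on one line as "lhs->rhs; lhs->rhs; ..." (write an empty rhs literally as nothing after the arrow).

  | abaabbbaaa => bbabbbaaa => babbaaa => abaaa => bbaa => bbb
  | bbbbabbb => bbbabb => bbab => ba
  | aababbb => aabbb => abb
  | abb

aa->b; aab->a; aba->bb; bab->a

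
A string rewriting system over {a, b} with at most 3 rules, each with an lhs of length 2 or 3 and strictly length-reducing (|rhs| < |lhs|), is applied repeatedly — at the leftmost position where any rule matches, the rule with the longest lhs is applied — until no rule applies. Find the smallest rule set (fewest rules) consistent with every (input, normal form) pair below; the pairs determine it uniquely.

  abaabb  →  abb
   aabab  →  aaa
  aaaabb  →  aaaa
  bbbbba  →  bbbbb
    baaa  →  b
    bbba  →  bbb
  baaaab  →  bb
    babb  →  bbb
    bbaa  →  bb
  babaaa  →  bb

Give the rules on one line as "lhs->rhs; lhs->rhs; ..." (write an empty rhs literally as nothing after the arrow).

  | abaabb => abb
  | aabab => aaab => aaa
  | aaaabb => aaaab => aaaa
  | bbbbba => bbbbb

aab->aa; aba->; ba->b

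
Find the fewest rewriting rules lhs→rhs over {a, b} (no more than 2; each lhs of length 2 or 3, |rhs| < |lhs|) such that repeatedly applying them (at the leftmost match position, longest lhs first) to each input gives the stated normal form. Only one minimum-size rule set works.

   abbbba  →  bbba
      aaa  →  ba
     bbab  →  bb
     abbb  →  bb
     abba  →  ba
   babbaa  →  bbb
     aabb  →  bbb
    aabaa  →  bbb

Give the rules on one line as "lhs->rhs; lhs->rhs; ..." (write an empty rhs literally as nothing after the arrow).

  | abbbba => bbba
  | aaa => ba
  | bbab => bb
  | abbb => bb

aa->b; ab->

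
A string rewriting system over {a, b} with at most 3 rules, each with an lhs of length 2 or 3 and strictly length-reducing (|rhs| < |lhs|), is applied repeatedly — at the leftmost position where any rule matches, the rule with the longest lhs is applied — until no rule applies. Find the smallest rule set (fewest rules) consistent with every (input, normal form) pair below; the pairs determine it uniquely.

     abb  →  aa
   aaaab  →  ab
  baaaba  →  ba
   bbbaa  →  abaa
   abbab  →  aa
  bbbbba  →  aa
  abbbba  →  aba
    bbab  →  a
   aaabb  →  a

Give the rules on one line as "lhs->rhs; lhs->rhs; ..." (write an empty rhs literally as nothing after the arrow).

aab->bb; bab->; bb->a

  | abb => aa
  | aaaab => aabb => bbb => ab
  | baaaba => babba => ba
  | bbbaa => abaa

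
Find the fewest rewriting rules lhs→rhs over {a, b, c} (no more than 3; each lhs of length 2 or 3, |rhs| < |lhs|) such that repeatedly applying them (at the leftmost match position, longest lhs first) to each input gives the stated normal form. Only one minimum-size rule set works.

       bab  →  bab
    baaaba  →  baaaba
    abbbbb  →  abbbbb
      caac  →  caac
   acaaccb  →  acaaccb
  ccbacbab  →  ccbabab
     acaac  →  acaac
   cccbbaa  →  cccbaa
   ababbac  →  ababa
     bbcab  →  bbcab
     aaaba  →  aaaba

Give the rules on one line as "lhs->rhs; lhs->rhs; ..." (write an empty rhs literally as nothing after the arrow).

bac->ba; bba->ba

  | bab
  | baaaba
  | abbbbb
  | caac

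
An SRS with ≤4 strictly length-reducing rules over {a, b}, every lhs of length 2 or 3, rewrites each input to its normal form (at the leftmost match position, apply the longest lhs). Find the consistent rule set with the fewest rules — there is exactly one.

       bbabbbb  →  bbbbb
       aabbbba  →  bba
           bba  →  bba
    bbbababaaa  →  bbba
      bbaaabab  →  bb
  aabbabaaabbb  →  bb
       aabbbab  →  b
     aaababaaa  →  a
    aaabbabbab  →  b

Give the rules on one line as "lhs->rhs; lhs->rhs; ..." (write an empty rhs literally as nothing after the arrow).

ab->; aba->ab; baa->

  | bbabbbb => bbbbb
  | aabbbba => abbba => bba
  | bba
  | bbbababaaa => bbbabbaaa => bbbbaaa => bbba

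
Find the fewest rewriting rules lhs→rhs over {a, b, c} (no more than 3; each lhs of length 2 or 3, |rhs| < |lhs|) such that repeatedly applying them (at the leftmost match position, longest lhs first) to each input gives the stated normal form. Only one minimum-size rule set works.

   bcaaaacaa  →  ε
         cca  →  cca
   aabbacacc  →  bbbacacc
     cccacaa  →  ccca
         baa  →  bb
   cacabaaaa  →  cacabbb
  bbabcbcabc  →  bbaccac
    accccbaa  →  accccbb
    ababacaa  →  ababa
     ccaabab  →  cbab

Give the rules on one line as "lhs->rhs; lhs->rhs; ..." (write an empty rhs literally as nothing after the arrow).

  | bcaaaacaa => caaaacaa => aacaa => bcaa => caa => ε
  | cca
  | aabbacacc => bbbacacc
  | cccacaa => ccca

aa->b; bc->c; caa->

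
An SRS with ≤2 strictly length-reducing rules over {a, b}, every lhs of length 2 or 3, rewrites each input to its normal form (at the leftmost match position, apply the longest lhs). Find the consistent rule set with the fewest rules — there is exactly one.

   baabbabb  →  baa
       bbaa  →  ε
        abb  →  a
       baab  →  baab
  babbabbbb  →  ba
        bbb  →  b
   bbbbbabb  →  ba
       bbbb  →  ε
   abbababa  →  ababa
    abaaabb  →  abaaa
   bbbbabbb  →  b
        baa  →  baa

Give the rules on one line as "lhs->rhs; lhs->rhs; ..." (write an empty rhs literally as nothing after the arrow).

  | baabbabb => baabbbb => baabb => baa
  | bbaa => bba => bb => ε
  | abb => a
  | baab

bb->; bba->bb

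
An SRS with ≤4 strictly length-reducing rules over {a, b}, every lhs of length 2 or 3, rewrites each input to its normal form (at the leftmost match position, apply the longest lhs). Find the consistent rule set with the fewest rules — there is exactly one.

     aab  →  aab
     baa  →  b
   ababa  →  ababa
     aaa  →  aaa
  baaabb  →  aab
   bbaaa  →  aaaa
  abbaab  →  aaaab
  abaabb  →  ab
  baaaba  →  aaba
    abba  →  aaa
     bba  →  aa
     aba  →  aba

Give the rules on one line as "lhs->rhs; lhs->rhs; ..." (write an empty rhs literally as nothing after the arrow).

  | aab
  | baa => bb => b
  | ababa
  | aaa

baa->bb; bb->b; bba->aa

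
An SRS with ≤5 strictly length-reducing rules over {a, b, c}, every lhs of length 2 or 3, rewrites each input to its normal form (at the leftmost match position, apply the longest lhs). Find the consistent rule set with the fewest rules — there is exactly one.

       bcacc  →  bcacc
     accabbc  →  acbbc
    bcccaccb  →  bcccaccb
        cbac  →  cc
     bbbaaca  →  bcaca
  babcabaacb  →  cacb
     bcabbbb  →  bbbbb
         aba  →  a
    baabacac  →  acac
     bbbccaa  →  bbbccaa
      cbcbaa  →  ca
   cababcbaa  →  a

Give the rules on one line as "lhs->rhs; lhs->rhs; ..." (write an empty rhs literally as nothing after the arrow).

  | bcacc
  | accabbc => acbbc
  | bcccaccb
  | cbac => cc

ba->; bba->c; bcb->b; cab->b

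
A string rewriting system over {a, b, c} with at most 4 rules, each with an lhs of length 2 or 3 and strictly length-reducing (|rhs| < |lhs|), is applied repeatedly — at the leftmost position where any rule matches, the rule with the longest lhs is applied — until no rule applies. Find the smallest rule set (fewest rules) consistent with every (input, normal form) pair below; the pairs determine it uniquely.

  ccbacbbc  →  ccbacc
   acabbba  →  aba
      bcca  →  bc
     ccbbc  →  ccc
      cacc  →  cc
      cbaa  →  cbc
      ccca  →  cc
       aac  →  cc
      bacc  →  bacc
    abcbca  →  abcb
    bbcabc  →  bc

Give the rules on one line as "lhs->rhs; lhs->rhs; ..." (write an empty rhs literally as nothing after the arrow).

  | ccbacbbc => ccbacc
  | acabbba => abbba => aba
  | bcca => bc
  | ccbbc => ccc

aa->c; bb->; ca->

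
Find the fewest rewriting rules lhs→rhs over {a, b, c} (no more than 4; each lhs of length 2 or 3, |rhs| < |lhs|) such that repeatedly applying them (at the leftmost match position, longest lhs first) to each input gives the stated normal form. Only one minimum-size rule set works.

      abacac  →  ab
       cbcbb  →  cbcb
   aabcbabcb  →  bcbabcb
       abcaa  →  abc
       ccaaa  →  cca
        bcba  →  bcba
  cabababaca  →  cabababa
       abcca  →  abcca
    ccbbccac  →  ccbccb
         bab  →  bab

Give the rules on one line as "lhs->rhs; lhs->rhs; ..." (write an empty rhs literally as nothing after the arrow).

aa->; ac->b; bb->b

  | abacac => abbac => abac => abb => ab
  | cbcbb => cbcb
  | aabcbabcb => bcbabcb
  | abcaa => abc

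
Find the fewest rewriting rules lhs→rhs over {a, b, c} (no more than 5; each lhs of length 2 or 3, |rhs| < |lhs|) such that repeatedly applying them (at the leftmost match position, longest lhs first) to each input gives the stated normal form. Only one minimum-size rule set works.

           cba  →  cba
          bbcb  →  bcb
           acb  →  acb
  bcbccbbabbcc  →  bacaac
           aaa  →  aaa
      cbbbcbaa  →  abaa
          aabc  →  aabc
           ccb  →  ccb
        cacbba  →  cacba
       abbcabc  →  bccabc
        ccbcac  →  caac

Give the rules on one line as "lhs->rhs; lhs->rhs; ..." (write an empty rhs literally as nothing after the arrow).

abb->bc; bab->ac; bb->b; cbc->a

  | cba
  | bbcb => bcb
  | acb
  | bcbccbbabbcc => bacbbabbcc => bacbabbcc => bacacbcc => bacaac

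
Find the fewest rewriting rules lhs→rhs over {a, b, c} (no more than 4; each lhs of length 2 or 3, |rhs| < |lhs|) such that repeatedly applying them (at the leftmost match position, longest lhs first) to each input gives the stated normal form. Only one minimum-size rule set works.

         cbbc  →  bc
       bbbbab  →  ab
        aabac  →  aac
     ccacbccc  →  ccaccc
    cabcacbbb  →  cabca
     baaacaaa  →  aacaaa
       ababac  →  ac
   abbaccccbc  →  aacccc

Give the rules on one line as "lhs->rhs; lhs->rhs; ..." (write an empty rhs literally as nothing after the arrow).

ba->; bb->; cb->

  | cbbc => bc
  | bbbbab => bbab => ab
  | aabac => aac
  | ccacbccc => ccaccc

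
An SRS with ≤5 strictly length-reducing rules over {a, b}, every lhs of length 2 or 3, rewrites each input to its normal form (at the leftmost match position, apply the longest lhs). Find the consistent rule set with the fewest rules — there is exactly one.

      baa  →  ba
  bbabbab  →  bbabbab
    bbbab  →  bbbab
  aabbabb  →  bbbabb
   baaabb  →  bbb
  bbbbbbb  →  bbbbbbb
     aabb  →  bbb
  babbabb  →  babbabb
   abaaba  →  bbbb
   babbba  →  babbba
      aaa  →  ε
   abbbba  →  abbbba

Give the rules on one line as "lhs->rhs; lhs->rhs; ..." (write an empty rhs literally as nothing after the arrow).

aa->a; aaa->; aab->bb; aba->bb

  | baa => ba
  | bbabbab
  | bbbab
  | aabbabb => bbbabb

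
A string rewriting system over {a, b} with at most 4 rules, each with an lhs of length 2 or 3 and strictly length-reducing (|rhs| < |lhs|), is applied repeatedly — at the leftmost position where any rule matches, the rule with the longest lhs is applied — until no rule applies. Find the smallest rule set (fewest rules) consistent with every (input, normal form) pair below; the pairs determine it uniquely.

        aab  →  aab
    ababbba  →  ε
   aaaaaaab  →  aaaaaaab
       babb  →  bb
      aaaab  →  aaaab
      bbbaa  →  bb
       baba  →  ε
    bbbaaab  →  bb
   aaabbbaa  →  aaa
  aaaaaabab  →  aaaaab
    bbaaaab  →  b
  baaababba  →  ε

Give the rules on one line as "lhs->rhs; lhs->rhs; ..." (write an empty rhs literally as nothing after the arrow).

  | aab
  | ababbba => bbba => ba => ε
  | aaaaaaab
  | babb => bb

aba->; ba->; baa->bb; bbb->b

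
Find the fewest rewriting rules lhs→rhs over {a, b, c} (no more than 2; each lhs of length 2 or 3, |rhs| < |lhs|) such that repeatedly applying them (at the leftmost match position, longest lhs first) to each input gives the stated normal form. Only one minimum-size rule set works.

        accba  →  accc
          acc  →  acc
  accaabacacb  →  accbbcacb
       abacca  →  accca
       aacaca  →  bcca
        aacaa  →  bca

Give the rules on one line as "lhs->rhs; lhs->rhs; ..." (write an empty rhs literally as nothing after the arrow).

  | accba => accc
  | acc
  | accaabacacb => accaaccacb => accbbcacb
  | abacca => accca

aac->bb; ba->c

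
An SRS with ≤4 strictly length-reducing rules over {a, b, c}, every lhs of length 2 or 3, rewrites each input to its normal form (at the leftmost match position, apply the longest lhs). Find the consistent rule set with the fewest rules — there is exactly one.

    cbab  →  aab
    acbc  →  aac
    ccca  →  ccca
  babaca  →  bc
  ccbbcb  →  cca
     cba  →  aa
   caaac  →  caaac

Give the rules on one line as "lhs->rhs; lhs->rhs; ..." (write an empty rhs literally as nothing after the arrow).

aba->ca; aca->; cb->a

  | cbab => aab
  | acbc => aac
  | ccca
  | babaca => bcaca => bc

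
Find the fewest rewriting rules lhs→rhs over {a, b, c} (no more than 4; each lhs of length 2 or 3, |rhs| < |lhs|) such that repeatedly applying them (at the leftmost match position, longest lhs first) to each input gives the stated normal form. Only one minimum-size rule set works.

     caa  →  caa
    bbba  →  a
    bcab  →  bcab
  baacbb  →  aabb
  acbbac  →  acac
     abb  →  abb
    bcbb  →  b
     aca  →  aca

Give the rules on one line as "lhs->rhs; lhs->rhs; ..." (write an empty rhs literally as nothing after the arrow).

  | caa
  | bbba => bba => ba => a
  | bcab
  | baacbb => aacbb => aabb

aac->aa; ba->a; bcb->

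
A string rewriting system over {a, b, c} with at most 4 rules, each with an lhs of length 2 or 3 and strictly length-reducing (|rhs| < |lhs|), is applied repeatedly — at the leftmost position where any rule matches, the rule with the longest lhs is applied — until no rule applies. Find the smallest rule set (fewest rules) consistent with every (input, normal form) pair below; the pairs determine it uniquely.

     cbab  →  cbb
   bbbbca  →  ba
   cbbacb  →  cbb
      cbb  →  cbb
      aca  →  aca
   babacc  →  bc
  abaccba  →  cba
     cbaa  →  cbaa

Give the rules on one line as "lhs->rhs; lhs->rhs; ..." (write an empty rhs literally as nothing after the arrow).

ab->b; bac->; bbc->ac

  | cbab => cbb
  | bbbbca => bbaca => ba
  | cbbacb => cbb
  | cbb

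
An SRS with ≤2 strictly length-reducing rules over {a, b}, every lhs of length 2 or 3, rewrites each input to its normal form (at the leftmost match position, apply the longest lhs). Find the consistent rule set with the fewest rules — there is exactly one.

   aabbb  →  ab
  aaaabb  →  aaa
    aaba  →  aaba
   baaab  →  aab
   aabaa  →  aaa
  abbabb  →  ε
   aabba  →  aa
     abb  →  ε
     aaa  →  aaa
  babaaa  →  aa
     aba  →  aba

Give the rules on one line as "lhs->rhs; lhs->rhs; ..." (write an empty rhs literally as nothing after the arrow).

abb->; baa->a

  | aabbb => ab
  | aaaabb => aaa
  | aaba
  | baaab => aab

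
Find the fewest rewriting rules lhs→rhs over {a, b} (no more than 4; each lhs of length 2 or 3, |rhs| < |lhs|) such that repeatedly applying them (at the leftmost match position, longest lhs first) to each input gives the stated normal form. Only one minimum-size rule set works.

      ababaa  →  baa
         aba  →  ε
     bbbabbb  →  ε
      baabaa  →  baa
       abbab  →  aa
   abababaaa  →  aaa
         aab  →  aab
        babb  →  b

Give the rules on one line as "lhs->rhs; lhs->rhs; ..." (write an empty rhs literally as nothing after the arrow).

aba->; bab->; bb->; bba->ab

  | ababaa => baa
  | aba => ε
  | bbbabbb => babbb => bb => ε
  | baabaa => baa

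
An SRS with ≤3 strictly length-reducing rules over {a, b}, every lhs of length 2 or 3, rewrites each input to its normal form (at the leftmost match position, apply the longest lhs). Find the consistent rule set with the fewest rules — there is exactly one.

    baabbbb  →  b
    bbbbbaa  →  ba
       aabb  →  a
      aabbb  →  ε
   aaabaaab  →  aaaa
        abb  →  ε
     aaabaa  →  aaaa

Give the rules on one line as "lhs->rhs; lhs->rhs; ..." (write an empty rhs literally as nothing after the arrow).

ab->; abb->; bba->ab

  | baabbbb => babb => b
  | bbbbbaa => bbbaba => babba => ba
  | aabb => a
  | aabbb => ab => ε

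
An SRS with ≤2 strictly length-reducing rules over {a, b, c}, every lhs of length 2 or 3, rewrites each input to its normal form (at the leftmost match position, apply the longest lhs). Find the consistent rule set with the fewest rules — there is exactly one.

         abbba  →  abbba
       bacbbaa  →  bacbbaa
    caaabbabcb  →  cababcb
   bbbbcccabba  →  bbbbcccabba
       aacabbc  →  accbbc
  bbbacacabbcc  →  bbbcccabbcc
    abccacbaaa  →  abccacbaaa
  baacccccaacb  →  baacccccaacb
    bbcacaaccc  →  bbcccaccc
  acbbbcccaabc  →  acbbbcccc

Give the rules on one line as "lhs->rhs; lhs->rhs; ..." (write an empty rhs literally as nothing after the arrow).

  | abbba
  | bacbbaa
  | caaabbabcb => cababcb
  | bbbbcccabba

aab->; aca->cc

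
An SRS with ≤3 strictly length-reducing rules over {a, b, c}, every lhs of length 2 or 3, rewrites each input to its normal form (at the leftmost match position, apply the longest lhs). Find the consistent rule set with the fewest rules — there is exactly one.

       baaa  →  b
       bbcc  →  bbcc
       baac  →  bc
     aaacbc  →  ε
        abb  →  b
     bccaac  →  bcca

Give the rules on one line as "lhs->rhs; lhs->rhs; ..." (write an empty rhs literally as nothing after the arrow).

ab->; ac->; ba->b

  | baaa => baa => ba => b
  | bbcc
  | baac => bac => bc
  | aaacbc => aabc => ac => ε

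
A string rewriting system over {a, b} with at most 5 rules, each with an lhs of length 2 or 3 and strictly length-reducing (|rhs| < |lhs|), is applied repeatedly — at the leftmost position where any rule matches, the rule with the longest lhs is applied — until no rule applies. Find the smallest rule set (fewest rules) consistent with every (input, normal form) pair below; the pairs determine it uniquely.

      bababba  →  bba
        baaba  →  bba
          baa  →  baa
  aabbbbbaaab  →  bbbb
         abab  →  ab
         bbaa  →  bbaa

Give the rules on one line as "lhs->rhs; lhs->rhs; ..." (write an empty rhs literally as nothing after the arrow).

  | bababba => abba => bba
  | baaba => bba
  | baa
  | aabbbbbaaab => bbbbbaaab => bbbbbab => bbbb

aab->b; aba->a; abb->bb; bab->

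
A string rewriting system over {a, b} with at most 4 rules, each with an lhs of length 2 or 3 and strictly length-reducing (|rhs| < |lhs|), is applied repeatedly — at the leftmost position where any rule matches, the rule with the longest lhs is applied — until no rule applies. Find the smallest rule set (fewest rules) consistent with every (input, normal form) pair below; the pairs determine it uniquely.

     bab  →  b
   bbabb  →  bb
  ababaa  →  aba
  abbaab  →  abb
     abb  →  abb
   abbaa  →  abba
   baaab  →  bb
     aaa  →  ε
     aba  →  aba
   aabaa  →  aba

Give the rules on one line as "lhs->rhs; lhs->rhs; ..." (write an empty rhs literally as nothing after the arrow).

aa->a; aaa->; bab->b; bbb->bb

  | bab => b
  | bbabb => bbb => bb
  | ababaa => abaa => aba
  | abbaab => abbab => abb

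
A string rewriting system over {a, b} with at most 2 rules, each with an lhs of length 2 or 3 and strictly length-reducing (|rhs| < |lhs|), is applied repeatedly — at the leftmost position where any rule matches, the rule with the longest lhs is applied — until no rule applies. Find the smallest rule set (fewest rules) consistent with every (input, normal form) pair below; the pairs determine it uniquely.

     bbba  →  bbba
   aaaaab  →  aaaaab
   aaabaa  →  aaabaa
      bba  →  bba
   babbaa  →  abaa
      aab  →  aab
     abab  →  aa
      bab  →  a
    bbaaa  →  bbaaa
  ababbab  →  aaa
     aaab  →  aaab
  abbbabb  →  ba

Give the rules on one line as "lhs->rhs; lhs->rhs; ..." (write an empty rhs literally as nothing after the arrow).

  | bbba
  | aaaaab
  | aaabaa
  | bba

abb->bb; bab->a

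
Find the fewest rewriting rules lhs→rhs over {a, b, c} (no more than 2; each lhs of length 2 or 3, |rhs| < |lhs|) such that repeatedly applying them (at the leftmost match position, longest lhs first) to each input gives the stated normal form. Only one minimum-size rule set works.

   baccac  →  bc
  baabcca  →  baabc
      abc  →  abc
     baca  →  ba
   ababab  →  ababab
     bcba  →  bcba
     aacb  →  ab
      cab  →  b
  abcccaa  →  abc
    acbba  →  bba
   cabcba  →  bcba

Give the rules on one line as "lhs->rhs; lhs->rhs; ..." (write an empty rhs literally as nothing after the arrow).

  | baccac => bcac => bc
  | baabcca => baabc
  | abc
  | baca => ba

ac->; ca->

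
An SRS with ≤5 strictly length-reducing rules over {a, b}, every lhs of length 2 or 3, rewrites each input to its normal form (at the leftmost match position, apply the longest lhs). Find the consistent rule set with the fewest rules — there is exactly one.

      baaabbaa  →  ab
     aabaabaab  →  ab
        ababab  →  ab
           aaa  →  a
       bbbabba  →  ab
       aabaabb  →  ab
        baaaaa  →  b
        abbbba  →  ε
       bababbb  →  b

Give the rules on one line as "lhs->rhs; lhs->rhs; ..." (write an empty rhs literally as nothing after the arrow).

aa->; ba->b; bab->a; bb->

  | baaabbaa => baabbaa => babbaa => abaa => aba => ab
  | aabaabaab => baabaab => babaab => aaab => ab
  | ababab => aaab => ab
  | aaa => a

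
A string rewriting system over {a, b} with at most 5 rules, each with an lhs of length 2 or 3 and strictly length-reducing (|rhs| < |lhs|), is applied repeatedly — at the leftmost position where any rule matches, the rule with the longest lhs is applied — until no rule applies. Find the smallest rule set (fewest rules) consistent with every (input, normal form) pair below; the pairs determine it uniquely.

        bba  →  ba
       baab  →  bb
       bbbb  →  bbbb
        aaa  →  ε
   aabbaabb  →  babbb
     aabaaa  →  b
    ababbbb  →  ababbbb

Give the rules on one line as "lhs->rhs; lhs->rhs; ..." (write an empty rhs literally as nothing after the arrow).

  | bba => ba
  | baab => bb
  | bbbb
  | aaa => ε

aaa->; aab->ba; baa->b; bba->ba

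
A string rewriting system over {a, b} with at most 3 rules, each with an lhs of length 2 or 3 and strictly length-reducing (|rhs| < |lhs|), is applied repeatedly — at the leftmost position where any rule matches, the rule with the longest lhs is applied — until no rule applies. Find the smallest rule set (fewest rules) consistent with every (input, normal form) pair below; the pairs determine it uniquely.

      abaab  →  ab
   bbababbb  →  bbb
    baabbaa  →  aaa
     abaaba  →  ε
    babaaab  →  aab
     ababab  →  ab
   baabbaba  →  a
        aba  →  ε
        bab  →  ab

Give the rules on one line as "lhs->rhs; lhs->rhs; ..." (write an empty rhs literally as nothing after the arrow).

  | abaab => ab
  | bbababbb => bababbb => ababbb => bbb
  | baabbaa => aabbaa => aaa
  | abaaba => aba => ε

aba->; abb->; ba->a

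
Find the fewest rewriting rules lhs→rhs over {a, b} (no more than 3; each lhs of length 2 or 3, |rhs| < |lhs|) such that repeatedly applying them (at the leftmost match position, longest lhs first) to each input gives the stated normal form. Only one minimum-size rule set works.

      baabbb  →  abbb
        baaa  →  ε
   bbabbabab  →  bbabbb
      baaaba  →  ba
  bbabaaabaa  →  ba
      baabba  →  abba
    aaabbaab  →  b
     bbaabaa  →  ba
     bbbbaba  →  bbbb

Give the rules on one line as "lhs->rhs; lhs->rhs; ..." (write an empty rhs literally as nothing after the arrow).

  | baabbb => abbb
  | baaa => aa => ε
  | bbabbabab => bbabbb
  | baaaba => aaba => ba

aa->; aba->; baa->a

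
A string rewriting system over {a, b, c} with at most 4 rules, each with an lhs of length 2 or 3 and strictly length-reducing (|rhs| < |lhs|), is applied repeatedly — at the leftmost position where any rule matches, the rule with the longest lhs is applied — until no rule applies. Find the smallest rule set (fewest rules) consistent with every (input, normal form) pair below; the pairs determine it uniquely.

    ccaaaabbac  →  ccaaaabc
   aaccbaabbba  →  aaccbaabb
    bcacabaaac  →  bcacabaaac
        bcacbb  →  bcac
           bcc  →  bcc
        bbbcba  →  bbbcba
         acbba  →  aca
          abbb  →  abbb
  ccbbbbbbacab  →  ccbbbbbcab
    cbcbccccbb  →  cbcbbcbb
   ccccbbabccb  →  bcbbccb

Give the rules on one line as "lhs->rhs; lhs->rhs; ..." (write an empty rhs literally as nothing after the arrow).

  | ccaaaabbac => ccaaaabc
  | aaccbaabbba => aaccbaabb
  | bcacabaaac
  | bcacbb => bcacb => bcac

acb->ac; bba->b; ccc->b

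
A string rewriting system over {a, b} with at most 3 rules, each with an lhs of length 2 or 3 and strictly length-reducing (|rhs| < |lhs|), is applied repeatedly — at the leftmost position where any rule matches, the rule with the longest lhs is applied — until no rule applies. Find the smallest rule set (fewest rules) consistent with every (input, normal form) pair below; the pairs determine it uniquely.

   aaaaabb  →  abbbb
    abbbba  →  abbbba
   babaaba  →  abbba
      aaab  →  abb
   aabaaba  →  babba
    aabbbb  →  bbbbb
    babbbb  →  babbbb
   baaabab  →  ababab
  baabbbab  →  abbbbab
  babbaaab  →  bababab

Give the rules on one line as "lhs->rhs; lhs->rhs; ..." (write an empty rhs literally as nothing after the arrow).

aab->bb; baa->ab

  | aaaaabb => aaabbb => abbbb
  | abbbba
  | babaaba => baabba => abbba
  | aaab => abb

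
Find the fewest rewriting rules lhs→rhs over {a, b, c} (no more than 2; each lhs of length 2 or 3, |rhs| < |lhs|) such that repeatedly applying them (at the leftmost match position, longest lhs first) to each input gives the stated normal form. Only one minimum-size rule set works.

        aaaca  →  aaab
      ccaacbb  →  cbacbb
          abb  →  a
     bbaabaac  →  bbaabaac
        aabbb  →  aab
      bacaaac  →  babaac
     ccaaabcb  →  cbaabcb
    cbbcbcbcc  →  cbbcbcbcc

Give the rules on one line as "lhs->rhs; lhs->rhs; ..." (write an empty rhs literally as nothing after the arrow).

  | aaaca => aaab
  | ccaacbb => cbacbb
  | abb => a
  | bbaabaac

abb->a; ca->b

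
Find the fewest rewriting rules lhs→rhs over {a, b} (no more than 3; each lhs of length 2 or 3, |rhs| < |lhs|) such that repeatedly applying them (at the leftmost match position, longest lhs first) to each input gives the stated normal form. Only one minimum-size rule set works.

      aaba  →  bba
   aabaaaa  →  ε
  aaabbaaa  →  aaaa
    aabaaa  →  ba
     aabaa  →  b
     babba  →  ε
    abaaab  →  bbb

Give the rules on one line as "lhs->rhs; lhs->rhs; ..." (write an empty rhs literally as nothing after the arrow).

aab->bb; ab->a; baa->

  | aaba => bba
  | aabaaaa => bbaaaa => baa => ε
  | aaabbaaa => abbbaaa => abbaaa => abaaa => aaaa
  | aabaaa => bbaaa => ba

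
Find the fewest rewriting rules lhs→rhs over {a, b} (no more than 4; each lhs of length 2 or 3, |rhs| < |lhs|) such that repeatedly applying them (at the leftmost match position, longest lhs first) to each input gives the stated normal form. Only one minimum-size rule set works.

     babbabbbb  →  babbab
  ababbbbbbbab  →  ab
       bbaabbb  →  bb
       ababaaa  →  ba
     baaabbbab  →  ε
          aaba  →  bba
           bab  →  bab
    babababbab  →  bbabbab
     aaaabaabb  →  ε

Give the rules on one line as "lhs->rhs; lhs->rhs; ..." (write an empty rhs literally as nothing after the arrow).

  | babbabbbb => babbaaab => babbab
  | ababbbbbbbab => bbbbbbbab => aabbbbab => bbbbbab => aabbab => bbbab => aaab => ab
  | bbaabbb => bbbbbb => aabbb => bbbb => aab => bb
  | ababaaa => baaa => ba

aa->; aab->bb; aba->; bbb->aa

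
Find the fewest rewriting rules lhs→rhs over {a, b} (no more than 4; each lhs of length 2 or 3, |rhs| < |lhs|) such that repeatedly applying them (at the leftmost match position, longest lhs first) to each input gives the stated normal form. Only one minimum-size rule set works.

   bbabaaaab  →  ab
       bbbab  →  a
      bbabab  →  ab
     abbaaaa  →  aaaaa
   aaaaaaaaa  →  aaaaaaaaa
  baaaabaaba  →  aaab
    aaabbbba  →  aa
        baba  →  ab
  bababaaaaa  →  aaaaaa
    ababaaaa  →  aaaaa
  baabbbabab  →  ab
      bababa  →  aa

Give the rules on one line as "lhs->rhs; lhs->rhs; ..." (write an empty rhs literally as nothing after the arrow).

  | bbabaaaab => aabaaaab => aabaaab => aabaab => aabab => aabb => aba => ab
  | bbbab => abab => abb => ba => a
  | bbabab => aabab => aabb => aba => ab
  | abbaaaa => baaaaa => aaaaa

aba->ab; abb->ba; ba->a; bb->a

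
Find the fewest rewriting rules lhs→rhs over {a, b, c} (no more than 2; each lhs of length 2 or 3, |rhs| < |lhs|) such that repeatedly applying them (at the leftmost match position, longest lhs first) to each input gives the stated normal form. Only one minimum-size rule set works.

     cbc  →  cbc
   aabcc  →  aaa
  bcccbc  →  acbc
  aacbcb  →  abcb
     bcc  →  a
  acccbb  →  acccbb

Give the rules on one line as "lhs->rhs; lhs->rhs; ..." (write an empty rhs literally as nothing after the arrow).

  | cbc
  | aabcc => aaa
  | bcccbc => acbc
  | aacbcb => abcb

aac->a; bcc->a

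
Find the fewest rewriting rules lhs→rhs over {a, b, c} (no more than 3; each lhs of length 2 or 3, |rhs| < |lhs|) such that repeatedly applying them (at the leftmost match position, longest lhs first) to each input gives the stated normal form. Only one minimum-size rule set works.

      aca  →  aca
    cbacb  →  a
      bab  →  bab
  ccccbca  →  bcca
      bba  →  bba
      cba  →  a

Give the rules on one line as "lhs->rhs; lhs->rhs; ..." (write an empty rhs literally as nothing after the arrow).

  | aca
  | cbacb => acb => a
  | bab
  | ccccbca => bccbca => bcca

cb->; ccc->bc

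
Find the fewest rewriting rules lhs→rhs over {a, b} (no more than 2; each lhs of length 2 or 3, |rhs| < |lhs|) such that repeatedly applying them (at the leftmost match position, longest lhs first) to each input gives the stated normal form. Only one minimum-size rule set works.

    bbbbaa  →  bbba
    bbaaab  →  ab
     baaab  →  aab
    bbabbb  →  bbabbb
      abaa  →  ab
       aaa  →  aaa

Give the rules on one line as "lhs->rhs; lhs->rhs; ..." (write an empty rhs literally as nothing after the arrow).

  | bbbbaa => bbba
  | bbaaab => baab => ab
  | baaab => aab
  | bbabbb

aba->ab; baa->a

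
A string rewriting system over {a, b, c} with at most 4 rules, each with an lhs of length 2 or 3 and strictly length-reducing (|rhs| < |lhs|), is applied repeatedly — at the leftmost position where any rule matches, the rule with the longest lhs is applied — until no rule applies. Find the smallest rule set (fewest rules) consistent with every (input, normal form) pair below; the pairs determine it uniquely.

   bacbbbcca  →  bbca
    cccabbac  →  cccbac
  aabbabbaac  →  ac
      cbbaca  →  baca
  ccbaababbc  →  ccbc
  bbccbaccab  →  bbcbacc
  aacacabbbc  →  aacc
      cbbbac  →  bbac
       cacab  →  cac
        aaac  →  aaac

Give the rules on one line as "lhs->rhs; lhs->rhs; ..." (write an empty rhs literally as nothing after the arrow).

ab->; baa->a; bcc->bc; cbb->b

  | bacbbbcca => babbcca => bbcca => bbca
  | cccabbac => cccbac
  | aabbabbaac => ababbaac => abbaac => baac => ac
  | cbbaca => baca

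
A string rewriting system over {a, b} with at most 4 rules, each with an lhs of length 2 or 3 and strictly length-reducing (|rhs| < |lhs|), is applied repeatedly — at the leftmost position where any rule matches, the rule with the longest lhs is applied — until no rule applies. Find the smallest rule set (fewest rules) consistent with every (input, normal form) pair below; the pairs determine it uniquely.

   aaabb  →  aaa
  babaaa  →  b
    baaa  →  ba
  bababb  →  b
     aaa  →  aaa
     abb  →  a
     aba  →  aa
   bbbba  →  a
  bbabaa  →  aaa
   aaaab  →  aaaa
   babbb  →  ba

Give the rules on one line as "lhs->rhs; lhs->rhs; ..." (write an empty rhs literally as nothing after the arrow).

ab->a; baa->b; bb->

  | aaabb => aaab => aaa
  | babaaa => baaaa => baa => b
  | baaa => ba
  | bababb => baabb => bbb => b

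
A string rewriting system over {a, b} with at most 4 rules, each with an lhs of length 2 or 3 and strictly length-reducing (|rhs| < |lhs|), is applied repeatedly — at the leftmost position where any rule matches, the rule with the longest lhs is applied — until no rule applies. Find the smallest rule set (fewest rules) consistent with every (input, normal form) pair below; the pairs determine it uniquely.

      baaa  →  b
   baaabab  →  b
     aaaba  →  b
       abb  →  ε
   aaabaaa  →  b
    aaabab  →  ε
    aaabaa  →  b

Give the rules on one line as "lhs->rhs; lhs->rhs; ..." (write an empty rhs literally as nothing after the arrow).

  | baaa => baa => ba => b
  | baaabab => baabab => babab => bbab => ab => b
  | aaaba => aaba => aba => ba => b
  | abb => bb => ε

ab->b; ba->b; bb->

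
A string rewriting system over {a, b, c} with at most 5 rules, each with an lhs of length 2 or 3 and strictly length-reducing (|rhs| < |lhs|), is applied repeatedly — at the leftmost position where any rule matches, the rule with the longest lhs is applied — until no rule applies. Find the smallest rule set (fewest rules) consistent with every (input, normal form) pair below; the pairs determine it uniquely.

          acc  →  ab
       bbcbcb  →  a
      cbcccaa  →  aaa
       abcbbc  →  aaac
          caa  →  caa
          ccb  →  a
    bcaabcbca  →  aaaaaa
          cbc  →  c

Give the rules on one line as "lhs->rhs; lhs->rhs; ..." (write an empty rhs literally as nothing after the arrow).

  | acc => ab
  | bbcbcb => acbcb => acb => a
  | cbcccaa => cccaa => bcaa => aaa
  | abcbbc => aabbc => aaac

bb->a; bc->a; cb->; cc->b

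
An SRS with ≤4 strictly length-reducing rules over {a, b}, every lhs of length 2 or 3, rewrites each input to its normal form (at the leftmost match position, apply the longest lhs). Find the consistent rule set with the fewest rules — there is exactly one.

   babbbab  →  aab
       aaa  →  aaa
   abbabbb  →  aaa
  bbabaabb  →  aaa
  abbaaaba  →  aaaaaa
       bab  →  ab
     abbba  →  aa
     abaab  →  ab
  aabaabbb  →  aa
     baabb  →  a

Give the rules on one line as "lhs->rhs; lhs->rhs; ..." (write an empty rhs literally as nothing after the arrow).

ba->a; baa->; bb->a; bbb->

  | babbbab => abbbab => aab
  | aaa
  | abbabbb => aaabbb => aaa
  | bbabaabb => aabaabb => aabb => aaa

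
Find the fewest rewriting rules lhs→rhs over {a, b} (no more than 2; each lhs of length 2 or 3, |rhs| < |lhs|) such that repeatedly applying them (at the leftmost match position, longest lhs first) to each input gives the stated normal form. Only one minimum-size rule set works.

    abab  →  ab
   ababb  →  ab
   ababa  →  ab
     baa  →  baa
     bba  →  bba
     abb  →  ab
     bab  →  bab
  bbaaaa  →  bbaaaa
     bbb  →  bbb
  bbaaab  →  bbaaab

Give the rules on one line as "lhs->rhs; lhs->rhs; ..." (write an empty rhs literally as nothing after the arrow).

aba->ab; abb->ab

  | abab => abb => ab
  | ababb => abbb => abb => ab
  | ababa => abba => aba => ab
  | baa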